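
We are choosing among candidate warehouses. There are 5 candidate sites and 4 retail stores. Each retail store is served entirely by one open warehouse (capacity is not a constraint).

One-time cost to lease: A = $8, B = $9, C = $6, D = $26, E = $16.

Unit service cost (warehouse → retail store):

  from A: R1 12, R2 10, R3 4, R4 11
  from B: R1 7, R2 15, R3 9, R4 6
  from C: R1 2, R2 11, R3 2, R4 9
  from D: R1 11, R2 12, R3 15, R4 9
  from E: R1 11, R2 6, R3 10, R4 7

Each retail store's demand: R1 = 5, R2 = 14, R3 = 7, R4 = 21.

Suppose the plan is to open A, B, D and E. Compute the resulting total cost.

Each retail store is assigned to its cheapest site among the open ones.
{A, B, D, E}: R1→B 7·5=35, R2→E 6·14=84, R3→A 4·7=28, R4→B 6·21=126. Service 273; fixed 59; total 332.

Total cost: 332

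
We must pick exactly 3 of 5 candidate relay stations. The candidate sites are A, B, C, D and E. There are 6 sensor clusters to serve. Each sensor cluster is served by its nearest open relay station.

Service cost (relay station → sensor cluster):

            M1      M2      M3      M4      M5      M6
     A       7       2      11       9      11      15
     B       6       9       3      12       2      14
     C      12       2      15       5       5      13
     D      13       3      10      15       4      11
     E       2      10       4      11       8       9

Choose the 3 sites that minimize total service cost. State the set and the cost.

With exactly 3 open, each sensor cluster uses its cheapest among the chosen.
{B, C, E}: M1→E 2, M2→C 2, M3→B 3, M4→C 5, M5→B 2, M6→E 9. Service cost 23.
{C, D, E}: service cost 26
{A, B, E}: service cost 27
Among all 10 size-3 choices, {B, C, E} is lowest.

Choose B, C and E; total service cost 23.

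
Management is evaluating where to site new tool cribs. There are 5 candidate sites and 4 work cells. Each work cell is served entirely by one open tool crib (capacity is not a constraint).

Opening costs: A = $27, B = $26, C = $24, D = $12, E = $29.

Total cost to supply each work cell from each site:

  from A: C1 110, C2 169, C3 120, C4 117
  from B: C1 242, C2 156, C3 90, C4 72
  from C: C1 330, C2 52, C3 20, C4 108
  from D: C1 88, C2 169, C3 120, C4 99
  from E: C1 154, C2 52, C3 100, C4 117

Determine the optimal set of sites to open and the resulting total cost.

Open B, C and D; minimum total cost 294.

For any fixed open set, each work cell goes to its cheapest open site; total = fixed + service.
{B, C, D}: C1→D 88, C2→C 52, C3→C 20, C4→B 72. Service 232; fixed 62; total 294.
{C, D}: service 259 + fixed 36 = 295
{A, B, C, D}: service 232 + fixed 89 = 321
{A, B, C, D, E}: C1→D 88, C2→C 52, C3→C 20, C4→B 72. Service 232; fixed 118; total 350.
No other subset beats 294.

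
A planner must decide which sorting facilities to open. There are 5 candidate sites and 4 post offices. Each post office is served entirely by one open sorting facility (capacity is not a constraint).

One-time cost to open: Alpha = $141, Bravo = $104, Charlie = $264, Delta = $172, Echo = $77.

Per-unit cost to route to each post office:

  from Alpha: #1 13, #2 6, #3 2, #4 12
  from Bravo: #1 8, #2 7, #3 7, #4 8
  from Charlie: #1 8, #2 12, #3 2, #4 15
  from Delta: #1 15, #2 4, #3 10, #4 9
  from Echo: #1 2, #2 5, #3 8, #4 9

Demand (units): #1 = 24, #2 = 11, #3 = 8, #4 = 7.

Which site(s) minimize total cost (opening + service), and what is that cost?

Open Echo only; minimum total cost 307.

For any fixed open set, each post office goes to its cheapest open site; total = fixed + service.
{Echo}: #1→Echo 2·24=48, #2→Echo 5·11=55, #3→Echo 8·8=64, #4→Echo 9·7=63. Service 230; fixed 77; total 307.
{Bravo, Echo}: service 215 + fixed 181 = 396
{Alpha, Echo}: #1→Echo 2·24=48, #2→Echo 5·11=55, #3→Alpha 2·8=16, #4→Echo 9·7=63. Service 182; fixed 218; total 400.
{Alpha, Bravo, Charlie, Delta, Echo}: #1→Echo 2·24=48, #2→Delta 4·11=44, #3→Alpha 2·8=16, #4→Bravo 8·7=56. Service 164; fixed 758; total 922.
No other subset beats 307.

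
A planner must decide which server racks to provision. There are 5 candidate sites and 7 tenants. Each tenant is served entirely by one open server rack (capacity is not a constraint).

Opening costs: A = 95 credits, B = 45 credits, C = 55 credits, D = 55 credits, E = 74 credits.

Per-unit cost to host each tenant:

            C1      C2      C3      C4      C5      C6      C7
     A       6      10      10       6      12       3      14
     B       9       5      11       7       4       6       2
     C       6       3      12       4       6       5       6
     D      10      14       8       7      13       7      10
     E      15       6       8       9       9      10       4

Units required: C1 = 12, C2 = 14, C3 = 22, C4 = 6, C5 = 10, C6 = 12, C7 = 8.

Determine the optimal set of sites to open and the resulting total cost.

For any fixed open set, each tenant goes to its cheapest open site; total = fixed + service.
{B, C, D}: C1→C 6·12=72, C2→C 3·14=42, C3→D 8·22=176, C4→C 4·6=24, C5→B 4·10=40, C6→C 5·12=60, C7→B 2·8=16. Service 430; fixed 155; total 585.
{C, D}: service 482 + fixed 110 = 592
{C, E}: C1→C 6·12=72, C2→C 3·14=42, C3→E 8·22=176, C4→C 4·6=24, C5→C 6·10=60, C6→C 5·12=60, C7→E 4·8=32. Service 466; fixed 129; total 595.
{A, B, C, D, E}: service 406 + fixed 324 = 730
No other subset beats 585.

Open B, C and D; minimum total cost 585.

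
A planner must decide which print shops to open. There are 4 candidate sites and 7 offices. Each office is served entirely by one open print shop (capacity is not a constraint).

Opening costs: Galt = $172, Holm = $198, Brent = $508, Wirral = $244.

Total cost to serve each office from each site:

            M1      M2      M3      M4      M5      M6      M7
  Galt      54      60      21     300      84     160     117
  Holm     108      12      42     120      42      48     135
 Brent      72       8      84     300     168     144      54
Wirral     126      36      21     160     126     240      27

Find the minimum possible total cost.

Minimum total cost: 705

For any fixed open set, each office goes to its cheapest open site; total = fixed + service.
{Holm}: M1→Holm 108, M2→Holm 12, M3→Holm 42, M4→Holm 120, M5→Holm 42, M6→Holm 48, M7→Holm 135. Service 507; fixed 198; total 705.
{Galt, Holm}: service 414 + fixed 370 = 784
{Holm, Wirral}: service 378 + fixed 442 = 820
{Galt, Holm, Brent, Wirral}: service 320 + fixed 1122 = 1442
No other subset beats 705.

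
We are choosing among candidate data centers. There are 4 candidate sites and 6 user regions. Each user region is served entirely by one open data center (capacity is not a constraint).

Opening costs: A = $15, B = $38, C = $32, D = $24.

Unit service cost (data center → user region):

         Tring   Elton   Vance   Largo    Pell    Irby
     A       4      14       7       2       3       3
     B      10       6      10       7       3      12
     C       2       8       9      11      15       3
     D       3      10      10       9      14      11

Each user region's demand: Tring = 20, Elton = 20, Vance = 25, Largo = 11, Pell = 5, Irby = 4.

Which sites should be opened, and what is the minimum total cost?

Open A, B and C; minimum total cost 469.

For any fixed open set, each user region goes to its cheapest open site; total = fixed + service.
{A, B, C}: Tring→C 2·20=40, Elton→B 6·20=120, Vance→A 7·25=175, Largo→A 2·11=22, Pell→A 3·5=15, Irby→A 3·4=12. Service 384; fixed 85; total 469.
{A, C}: Tring→C 2·20=40, Elton→C 8·20=160, Vance→A 7·25=175, Largo→A 2·11=22, Pell→A 3·5=15, Irby→A 3·4=12. Service 424; fixed 47; total 471.
{A, B}: service 424 + fixed 53 = 477
{A, B, C, D}: service 384 + fixed 109 = 493
No other subset beats 469.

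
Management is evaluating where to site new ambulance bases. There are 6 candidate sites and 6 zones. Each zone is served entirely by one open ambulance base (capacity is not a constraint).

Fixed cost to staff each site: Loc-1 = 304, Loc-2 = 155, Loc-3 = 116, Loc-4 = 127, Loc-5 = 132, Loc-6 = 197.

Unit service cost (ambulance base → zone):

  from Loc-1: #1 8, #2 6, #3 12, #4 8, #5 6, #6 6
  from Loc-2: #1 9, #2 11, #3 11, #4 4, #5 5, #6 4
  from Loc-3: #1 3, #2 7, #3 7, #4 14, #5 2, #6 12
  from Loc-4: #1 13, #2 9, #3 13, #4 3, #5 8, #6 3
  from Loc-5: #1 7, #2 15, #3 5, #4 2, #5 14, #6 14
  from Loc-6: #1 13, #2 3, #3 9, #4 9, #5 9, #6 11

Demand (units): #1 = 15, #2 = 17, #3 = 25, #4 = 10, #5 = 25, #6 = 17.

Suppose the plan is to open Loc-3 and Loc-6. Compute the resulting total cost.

Each zone is assigned to its cheapest site among the open ones.
{Loc-3, Loc-6}: #1→Loc-3 3·15=45, #2→Loc-6 3·17=51, #3→Loc-3 7·25=175, #4→Loc-6 9·10=90, #5→Loc-3 2·25=50, #6→Loc-6 11·17=187. Service 598; fixed 313; total 911.

Total cost: 911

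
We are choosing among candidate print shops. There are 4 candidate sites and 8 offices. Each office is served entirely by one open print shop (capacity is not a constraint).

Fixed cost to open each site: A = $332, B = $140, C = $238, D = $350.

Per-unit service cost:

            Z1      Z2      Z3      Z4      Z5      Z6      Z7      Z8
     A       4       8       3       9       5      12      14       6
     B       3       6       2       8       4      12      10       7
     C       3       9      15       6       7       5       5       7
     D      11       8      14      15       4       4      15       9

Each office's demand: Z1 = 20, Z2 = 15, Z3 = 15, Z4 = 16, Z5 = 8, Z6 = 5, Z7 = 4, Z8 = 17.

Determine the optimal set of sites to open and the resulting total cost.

Open B only; minimum total cost 699.

For any fixed open set, each office goes to its cheapest open site; total = fixed + service.
{B}: Z1→B 3·20=60, Z2→B 6·15=90, Z3→B 2·15=30, Z4→B 8·16=128, Z5→B 4·8=32, Z6→B 12·5=60, Z7→B 10·4=40, Z8→B 7·17=119. Service 559; fixed 140; total 699.
{B, C}: Z1→B 3·20=60, Z2→B 6·15=90, Z3→B 2·15=30, Z4→C 6·16=96, Z5→B 4·8=32, Z6→C 5·5=25, Z7→C 5·4=20, Z8→B 7·17=119. Service 472; fixed 378; total 850.
{C}: Z1→C 3·20=60, Z2→C 9·15=135, Z3→C 15·15=225, Z4→C 6·16=96, Z5→C 7·8=56, Z6→C 5·5=25, Z7→C 5·4=20, Z8→C 7·17=119. Service 736; fixed 238; total 974.
{A, B, C, D}: service 450 + fixed 1060 = 1510
(All 15 nonempty subsets were checked; B only is lowest.)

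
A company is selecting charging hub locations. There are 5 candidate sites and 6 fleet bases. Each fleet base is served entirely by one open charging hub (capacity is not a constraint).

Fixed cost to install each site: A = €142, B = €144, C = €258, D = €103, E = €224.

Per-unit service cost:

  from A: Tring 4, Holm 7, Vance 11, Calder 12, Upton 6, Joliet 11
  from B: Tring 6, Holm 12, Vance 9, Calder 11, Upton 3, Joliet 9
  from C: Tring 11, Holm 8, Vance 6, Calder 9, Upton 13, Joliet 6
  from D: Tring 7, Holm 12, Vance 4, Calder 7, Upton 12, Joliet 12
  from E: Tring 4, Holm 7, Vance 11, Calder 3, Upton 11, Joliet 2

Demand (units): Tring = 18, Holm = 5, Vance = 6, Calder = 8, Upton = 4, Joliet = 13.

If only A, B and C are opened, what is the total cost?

Each fleet base is assigned to its cheapest site among the open ones.
{A, B, C}: Tring→A 4·18=72, Holm→A 7·5=35, Vance→C 6·6=36, Calder→C 9·8=72, Upton→B 3·4=12, Joliet→C 6·13=78. Service 305; fixed 544; total 849.

Total cost: 849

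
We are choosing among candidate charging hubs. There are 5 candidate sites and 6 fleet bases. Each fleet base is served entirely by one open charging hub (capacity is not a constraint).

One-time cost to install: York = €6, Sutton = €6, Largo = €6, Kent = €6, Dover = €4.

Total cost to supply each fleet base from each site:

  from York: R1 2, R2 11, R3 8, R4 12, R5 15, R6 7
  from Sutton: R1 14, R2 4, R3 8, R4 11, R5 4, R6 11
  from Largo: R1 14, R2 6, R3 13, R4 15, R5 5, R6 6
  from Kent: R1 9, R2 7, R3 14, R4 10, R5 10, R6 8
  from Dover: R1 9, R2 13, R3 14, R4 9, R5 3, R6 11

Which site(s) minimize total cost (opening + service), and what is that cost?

Open York and Sutton; minimum total cost 48.

For any fixed open set, each fleet base goes to its cheapest open site; total = fixed + service.
{York, Sutton}: R1→York 2, R2→Sutton 4, R3→York 8, R4→Sutton 11, R5→Sutton 4, R6→York 7. Service 36; fixed 12; total 48.
{York, Sutton, Dover}: service 33 + fixed 16 = 49
{York, Largo, Dover}: R1→York 2, R2→Largo 6, R3→York 8, R4→Dover 9, R5→Dover 3, R6→Largo 6. Service 34; fixed 16; total 50.
{York, Sutton, Largo, Kent, Dover}: service 32 + fixed 28 = 60
No other subset beats 48.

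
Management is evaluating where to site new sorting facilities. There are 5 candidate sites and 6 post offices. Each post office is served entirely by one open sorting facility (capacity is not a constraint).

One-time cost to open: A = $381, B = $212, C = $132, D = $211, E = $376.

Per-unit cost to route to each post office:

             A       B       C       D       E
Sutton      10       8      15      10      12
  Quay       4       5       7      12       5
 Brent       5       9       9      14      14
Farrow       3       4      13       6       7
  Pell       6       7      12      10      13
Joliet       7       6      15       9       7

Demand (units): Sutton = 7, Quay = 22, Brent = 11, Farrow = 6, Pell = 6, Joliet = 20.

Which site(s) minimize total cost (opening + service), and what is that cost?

For any fixed open set, each post office goes to its cheapest open site; total = fixed + service.
{B}: Sutton→B 8·7=56, Quay→B 5·22=110, Brent→B 9·11=99, Farrow→B 4·6=24, Pell→B 7·6=42, Joliet→B 6·20=120. Service 451; fixed 212; total 663.
{A}: Sutton→A 10·7=70, Quay→A 4·22=88, Brent→A 5·11=55, Farrow→A 3·6=18, Pell→A 6·6=36, Joliet→A 7·20=140. Service 407; fixed 381; total 788.
{B, C}: service 451 + fixed 344 = 795
{A, B, C, D, E}: service 373 + fixed 1312 = 1685
No other subset beats 663.

Open B only; minimum total cost 663.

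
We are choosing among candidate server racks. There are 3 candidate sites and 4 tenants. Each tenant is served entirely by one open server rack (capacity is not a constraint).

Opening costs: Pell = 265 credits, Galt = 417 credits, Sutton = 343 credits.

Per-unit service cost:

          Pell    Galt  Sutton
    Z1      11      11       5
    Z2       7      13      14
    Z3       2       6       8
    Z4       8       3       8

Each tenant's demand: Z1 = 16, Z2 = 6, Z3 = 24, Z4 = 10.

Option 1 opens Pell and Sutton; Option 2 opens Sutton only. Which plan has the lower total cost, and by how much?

Option 2 is cheaper by 79.

Option 1: {Pell, Sutton}: Z1→Sutton 5·16=80, Z2→Pell 7·6=42, Z3→Pell 2·24=48, Z4→Pell 8·10=80. Service 250; fixed 608; total 858.
Option 2: {Sutton}: Z1→Sutton 5·16=80, Z2→Sutton 14·6=84, Z3→Sutton 8·24=192, Z4→Sutton 8·10=80. Service 436; fixed 343; total 779.
Difference: |858 − 779| = 79.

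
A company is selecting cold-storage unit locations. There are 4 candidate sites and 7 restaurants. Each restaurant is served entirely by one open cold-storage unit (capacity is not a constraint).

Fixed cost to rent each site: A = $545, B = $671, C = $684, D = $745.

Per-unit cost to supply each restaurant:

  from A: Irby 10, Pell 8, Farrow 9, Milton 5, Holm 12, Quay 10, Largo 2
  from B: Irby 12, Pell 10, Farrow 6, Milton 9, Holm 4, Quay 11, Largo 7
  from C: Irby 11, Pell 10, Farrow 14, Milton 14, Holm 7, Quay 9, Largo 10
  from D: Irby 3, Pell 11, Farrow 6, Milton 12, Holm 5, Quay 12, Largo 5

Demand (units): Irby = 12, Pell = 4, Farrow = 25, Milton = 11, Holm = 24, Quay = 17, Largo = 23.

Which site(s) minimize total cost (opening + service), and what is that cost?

Open A only; minimum total cost 1481.

For any fixed open set, each restaurant goes to its cheapest open site; total = fixed + service.
{A}: Irby→A 10·12=120, Pell→A 8·4=32, Farrow→A 9·25=225, Milton→A 5·11=55, Holm→A 12·24=288, Quay→A 10·17=170, Largo→A 2·23=46. Service 936; fixed 545; total 1481.
{D}: Irby→D 3·12=36, Pell→D 11·4=44, Farrow→D 6·25=150, Milton→D 12·11=132, Holm→D 5·24=120, Quay→D 12·17=204, Largo→D 5·23=115. Service 801; fixed 745; total 1546.
{B}: service 877 + fixed 671 = 1548
{A, B, C, D}: service 568 + fixed 2645 = 3213
No other subset beats 1481.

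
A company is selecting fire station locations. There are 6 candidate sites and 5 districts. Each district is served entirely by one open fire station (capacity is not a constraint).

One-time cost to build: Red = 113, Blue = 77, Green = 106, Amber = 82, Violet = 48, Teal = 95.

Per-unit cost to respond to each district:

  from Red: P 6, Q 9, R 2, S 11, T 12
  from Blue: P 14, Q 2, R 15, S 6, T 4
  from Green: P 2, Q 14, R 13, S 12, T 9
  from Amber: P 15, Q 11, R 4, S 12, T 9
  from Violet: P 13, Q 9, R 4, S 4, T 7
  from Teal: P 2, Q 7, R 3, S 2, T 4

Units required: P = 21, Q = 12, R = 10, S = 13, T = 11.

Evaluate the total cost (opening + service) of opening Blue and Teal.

Total cost: 338

Each district is assigned to its cheapest site among the open ones.
{Blue, Teal}: P→Teal 2·21=42, Q→Blue 2·12=24, R→Teal 3·10=30, S→Teal 2·13=26, T→Blue 4·11=44. Service 166; fixed 172; total 338.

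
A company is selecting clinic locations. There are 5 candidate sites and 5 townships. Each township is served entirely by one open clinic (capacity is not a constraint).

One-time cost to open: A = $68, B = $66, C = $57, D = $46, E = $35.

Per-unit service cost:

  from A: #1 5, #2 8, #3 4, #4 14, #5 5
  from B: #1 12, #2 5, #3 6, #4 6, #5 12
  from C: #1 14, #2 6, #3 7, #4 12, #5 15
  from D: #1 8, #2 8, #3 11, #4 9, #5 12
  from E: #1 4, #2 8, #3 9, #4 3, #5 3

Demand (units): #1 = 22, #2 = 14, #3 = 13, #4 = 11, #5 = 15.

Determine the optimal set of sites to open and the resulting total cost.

For any fixed open set, each township goes to its cheapest open site; total = fixed + service.
{B, E}: #1→E 4·22=88, #2→B 5·14=70, #3→B 6·13=78, #4→E 3·11=33, #5→E 3·15=45. Service 314; fixed 101; total 415.
{E}: service 395 + fixed 35 = 430
{A, E}: #1→E 4·22=88, #2→A 8·14=112, #3→A 4·13=52, #4→E 3·11=33, #5→E 3·15=45. Service 330; fixed 103; total 433.
{A, B, C, D, E}: service 288 + fixed 272 = 560
No other subset beats 415.

Open B and E; minimum total cost 415.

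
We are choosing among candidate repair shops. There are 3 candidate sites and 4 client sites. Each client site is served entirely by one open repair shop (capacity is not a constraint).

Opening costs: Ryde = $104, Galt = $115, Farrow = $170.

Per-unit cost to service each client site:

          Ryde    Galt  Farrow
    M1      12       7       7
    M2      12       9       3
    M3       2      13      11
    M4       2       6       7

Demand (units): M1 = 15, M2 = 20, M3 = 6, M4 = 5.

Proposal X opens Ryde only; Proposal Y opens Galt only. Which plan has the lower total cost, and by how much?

Proposal Y is cheaper by 38.

Proposal X: {Ryde}: M1→Ryde 12·15=180, M2→Ryde 12·20=240, M3→Ryde 2·6=12, M4→Ryde 2·5=10. Service 442; fixed 104; total 546.
Proposal Y: {Galt}: M1→Galt 7·15=105, M2→Galt 9·20=180, M3→Galt 13·6=78, M4→Galt 6·5=30. Service 393; fixed 115; total 508.
Difference: |546 − 508| = 38.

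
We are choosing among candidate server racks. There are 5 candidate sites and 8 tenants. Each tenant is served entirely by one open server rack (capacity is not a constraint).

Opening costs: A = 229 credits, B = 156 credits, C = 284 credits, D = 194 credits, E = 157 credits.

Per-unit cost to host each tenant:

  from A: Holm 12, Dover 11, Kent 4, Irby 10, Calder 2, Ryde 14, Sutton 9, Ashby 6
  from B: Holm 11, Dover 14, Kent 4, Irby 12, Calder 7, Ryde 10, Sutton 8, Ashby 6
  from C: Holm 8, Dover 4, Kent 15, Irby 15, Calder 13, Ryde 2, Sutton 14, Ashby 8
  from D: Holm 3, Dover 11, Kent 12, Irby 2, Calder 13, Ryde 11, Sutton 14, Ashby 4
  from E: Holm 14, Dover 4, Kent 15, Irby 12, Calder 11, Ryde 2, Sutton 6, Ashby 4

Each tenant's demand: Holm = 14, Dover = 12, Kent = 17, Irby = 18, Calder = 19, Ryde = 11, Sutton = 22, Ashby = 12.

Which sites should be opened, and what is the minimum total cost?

Open A, D and E; minimum total cost 1014.

For any fixed open set, each tenant goes to its cheapest open site; total = fixed + service.
{A, D, E}: Holm→D 3·14=42, Dover→E 4·12=48, Kent→A 4·17=68, Irby→D 2·18=36, Calder→A 2·19=38, Ryde→E 2·11=22, Sutton→E 6·22=132, Ashby→D 4·12=48. Service 434; fixed 580; total 1014.
{B, D, E}: Holm→D 3·14=42, Dover→E 4·12=48, Kent→B 4·17=68, Irby→D 2·18=36, Calder→B 7·19=133, Ryde→E 2·11=22, Sutton→E 6·22=132, Ashby→D 4·12=48. Service 529; fixed 507; total 1036.
{A, E}: Holm→A 12·14=168, Dover→E 4·12=48, Kent→A 4·17=68, Irby→A 10·18=180, Calder→A 2·19=38, Ryde→E 2·11=22, Sutton→E 6·22=132, Ashby→E 4·12=48. Service 704; fixed 386; total 1090.
{A, B, C, D, E}: Holm→D 3·14=42, Dover→C 4·12=48, Kent→A 4·17=68, Irby→D 2·18=36, Calder→A 2·19=38, Ryde→C 2·11=22, Sutton→E 6·22=132, Ashby→D 4·12=48. Service 434; fixed 1020; total 1454.
No other subset beats 1014.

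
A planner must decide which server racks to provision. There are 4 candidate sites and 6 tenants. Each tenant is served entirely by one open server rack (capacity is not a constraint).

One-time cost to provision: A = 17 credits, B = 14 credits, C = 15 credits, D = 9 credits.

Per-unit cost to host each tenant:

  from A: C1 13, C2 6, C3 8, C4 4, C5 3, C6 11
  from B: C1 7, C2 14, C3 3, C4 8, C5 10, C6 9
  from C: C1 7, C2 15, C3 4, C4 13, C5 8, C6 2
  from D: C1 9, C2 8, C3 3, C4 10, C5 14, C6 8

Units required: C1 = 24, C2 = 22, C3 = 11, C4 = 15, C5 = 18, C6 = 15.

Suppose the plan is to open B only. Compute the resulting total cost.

Total cost: 958

Each tenant is assigned to its cheapest site among the open ones.
{B}: C1→B 7·24=168, C2→B 14·22=308, C3→B 3·11=33, C4→B 8·15=120, C5→B 10·18=180, C6→B 9·15=135. Service 944; fixed 14; total 958.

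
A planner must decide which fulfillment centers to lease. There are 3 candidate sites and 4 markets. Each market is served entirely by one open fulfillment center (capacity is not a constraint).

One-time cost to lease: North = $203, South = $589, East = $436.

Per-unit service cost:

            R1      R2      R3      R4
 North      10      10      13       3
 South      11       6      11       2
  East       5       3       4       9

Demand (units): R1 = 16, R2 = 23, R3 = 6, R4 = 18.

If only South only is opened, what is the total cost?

Each market is assigned to its cheapest site among the open ones.
{South}: R1→South 11·16=176, R2→South 6·23=138, R3→South 11·6=66, R4→South 2·18=36. Service 416; fixed 589; total 1005.

Total cost: 1005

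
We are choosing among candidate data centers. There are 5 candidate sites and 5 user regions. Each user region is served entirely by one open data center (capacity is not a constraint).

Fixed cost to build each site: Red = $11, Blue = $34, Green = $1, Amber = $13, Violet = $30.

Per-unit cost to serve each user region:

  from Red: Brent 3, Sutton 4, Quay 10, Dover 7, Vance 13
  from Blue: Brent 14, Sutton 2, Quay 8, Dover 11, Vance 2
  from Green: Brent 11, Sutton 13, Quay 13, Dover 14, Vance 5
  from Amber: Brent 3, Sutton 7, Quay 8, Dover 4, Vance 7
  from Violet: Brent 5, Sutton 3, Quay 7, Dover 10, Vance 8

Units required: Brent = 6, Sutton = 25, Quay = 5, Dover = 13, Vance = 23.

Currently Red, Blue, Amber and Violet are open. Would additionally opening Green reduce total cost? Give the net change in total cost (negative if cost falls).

Current service cost with {Red, Blue, Amber, Violet}: 201.
Adding Green: each user region re-picks its cheapest; new service cost 201, saving 0.
Extra fixed cost: 1. Net change = 1 − 0 = 1.
(Totals: 289 → 290.)

No — net change +1 (cost rises by 1).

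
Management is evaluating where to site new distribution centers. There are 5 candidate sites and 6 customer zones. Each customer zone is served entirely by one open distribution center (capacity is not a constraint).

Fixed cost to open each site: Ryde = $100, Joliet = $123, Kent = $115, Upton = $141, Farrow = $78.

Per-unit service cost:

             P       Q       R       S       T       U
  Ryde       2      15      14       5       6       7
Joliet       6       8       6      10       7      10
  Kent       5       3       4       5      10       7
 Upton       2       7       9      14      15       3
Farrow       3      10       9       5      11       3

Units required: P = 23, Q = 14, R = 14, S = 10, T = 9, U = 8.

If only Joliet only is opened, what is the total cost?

Each customer zone is assigned to its cheapest site among the open ones.
{Joliet}: P→Joliet 6·23=138, Q→Joliet 8·14=112, R→Joliet 6·14=84, S→Joliet 10·10=100, T→Joliet 7·9=63, U→Joliet 10·8=80. Service 577; fixed 123; total 700.

Total cost: 700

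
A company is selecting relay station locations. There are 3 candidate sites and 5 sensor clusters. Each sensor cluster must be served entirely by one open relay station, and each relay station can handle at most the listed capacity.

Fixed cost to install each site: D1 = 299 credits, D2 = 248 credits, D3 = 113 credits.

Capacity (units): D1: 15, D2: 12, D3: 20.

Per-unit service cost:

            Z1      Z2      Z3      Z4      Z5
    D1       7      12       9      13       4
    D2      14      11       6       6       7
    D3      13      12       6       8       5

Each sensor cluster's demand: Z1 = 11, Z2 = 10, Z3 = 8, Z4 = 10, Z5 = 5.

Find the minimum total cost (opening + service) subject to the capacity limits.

Minimum total cost: 1051

Open {D1, D2, D3}: Z1→D3 13·11=143, Z2→D1 12·10=120, Z3→D3 6·8=48, Z4→D2 6·10=60, Z5→D1 4·5=20.
Loads: D1 carries 15/15, D2 carries 10/12, D3 carries 19/20. Service 391; fixed 660; total 1051.
Next best feasible plan costs 1082.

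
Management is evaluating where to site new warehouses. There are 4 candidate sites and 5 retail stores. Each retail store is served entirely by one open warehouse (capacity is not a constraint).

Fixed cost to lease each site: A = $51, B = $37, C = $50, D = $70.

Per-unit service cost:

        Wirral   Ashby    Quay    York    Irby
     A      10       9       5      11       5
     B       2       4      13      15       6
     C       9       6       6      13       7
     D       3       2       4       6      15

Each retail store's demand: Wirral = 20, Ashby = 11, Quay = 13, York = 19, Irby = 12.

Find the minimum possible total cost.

Minimum total cost: 407

For any fixed open set, each retail store goes to its cheapest open site; total = fixed + service.
{B, D}: Wirral→B 2·20=40, Ashby→D 2·11=22, Quay→D 4·13=52, York→D 6·19=114, Irby→B 6·12=72. Service 300; fixed 107; total 407.
{A, D}: Wirral→D 3·20=60, Ashby→D 2·11=22, Quay→D 4·13=52, York→D 6·19=114, Irby→A 5·12=60. Service 308; fixed 121; total 429.
{A, B, D}: service 288 + fixed 158 = 446
{A, B, C, D}: Wirral→B 2·20=40, Ashby→D 2·11=22, Quay→D 4·13=52, York→D 6·19=114, Irby→A 5·12=60. Service 288; fixed 208; total 496.
(All 15 nonempty subsets were checked; B and D is lowest.)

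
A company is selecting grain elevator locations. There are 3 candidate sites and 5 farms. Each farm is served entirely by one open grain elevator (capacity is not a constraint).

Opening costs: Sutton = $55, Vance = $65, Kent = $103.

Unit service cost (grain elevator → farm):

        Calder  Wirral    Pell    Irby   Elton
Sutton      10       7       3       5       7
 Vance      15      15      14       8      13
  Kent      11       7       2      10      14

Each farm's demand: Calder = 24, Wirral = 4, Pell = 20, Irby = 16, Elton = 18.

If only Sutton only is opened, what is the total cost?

Each farm is assigned to its cheapest site among the open ones.
{Sutton}: Calder→Sutton 10·24=240, Wirral→Sutton 7·4=28, Pell→Sutton 3·20=60, Irby→Sutton 5·16=80, Elton→Sutton 7·18=126. Service 534; fixed 55; total 589.

Total cost: 589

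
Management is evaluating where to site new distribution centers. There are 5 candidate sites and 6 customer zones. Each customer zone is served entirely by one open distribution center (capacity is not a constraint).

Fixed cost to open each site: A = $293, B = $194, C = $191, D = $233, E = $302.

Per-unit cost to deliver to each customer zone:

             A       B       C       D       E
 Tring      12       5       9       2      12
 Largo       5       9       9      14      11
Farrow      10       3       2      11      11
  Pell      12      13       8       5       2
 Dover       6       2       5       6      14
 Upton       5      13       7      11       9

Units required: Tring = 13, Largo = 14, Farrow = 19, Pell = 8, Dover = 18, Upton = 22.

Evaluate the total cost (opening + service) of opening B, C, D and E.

Total cost: 1316

Each customer zone is assigned to its cheapest site among the open ones.
{B, C, D, E}: Tring→D 2·13=26, Largo→B 9·14=126, Farrow→C 2·19=38, Pell→E 2·8=16, Dover→B 2·18=36, Upton→C 7·22=154. Service 396; fixed 920; total 1316.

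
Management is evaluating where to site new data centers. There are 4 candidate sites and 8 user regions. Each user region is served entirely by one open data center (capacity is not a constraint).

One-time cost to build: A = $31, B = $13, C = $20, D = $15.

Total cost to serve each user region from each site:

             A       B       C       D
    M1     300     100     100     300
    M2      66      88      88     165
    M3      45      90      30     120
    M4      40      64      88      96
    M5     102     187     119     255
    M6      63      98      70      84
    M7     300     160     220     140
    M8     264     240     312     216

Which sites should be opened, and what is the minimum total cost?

For any fixed open set, each user region goes to its cheapest open site; total = fixed + service.
{A, C, D}: M1→C 100, M2→A 66, M3→C 30, M4→A 40, M5→A 102, M6→A 63, M7→D 140, M8→D 216. Service 757; fixed 66; total 823.
{A, B, D}: M1→B 100, M2→A 66, M3→A 45, M4→A 40, M5→A 102, M6→A 63, M7→D 140, M8→D 216. Service 772; fixed 59; total 831.
{A, B, C, D}: M1→B 100, M2→A 66, M3→C 30, M4→A 40, M5→A 102, M6→A 63, M7→D 140, M8→D 216. Service 757; fixed 79; total 836.
{B}: M1→B 100, M2→B 88, M3→B 90, M4→B 64, M5→B 187, M6→B 98, M7→B 160, M8→B 240. Service 1027; fixed 13; total 1040.
No other subset beats 823.

Open A, C and D; minimum total cost 823.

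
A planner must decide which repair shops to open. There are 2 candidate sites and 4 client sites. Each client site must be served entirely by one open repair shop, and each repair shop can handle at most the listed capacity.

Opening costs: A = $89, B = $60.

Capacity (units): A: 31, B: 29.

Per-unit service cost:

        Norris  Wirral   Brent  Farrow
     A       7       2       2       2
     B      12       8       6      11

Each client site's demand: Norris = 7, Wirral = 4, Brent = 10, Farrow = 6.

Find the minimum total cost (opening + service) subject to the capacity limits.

Minimum total cost: 178

Open {A}: Norris→A 7·7=49, Wirral→A 2·4=8, Brent→A 2·10=20, Farrow→A 2·6=12.
Loads: A carries 27/31. Service 89; fixed 89; total 178.
Next best feasible plan costs 238.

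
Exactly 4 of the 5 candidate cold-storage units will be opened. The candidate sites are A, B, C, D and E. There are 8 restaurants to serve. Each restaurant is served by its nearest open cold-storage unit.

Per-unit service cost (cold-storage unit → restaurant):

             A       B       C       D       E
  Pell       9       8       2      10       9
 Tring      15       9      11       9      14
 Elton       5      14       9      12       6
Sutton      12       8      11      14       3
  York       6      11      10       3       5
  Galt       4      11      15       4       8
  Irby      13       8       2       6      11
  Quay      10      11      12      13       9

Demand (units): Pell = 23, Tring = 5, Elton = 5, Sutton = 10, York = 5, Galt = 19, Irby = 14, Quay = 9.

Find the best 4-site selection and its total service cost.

With exactly 4 open, each restaurant uses its cheapest among the chosen.
{A, C, D, E}: Pell→C 2·23=46, Tring→D 9·5=45, Elton→A 5·5=25, Sutton→E 3·10=30, York→D 3·5=15, Galt→A 4·19=76, Irby→C 2·14=28, Quay→E 9·9=81. Service cost 346.
{B, C, D, E}: service cost 351
{A, B, C, E}: service cost 356
Among all 5 size-4 choices, {A, C, D, E} is lowest.

Choose A, C, D and E; total service cost 346.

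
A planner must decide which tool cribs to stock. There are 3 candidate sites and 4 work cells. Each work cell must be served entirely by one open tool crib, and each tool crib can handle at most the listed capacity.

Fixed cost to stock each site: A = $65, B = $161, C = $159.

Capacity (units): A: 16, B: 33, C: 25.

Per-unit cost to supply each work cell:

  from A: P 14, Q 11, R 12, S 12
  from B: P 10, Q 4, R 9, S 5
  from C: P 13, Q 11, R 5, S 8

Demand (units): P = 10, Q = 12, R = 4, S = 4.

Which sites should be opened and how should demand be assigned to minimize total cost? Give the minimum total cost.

Minimum total cost: 365

Open {B}: P→B 10·10=100, Q→B 4·12=48, R→B 9·4=36, S→B 5·4=20.
Loads: B carries 30/33. Service 204; fixed 161; total 365.
Next best feasible plan costs 430.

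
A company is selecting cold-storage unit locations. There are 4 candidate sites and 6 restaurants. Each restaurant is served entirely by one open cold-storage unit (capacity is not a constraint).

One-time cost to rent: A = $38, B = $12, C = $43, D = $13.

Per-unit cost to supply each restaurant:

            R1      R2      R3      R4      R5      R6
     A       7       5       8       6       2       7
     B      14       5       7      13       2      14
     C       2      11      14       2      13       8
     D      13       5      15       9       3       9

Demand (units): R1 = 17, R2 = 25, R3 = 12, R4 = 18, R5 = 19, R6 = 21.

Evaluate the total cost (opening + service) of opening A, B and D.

Total cost: 684

Each restaurant is assigned to its cheapest site among the open ones.
{A, B, D}: R1→A 7·17=119, R2→A 5·25=125, R3→B 7·12=84, R4→A 6·18=108, R5→A 2·19=38, R6→A 7·21=147. Service 621; fixed 63; total 684.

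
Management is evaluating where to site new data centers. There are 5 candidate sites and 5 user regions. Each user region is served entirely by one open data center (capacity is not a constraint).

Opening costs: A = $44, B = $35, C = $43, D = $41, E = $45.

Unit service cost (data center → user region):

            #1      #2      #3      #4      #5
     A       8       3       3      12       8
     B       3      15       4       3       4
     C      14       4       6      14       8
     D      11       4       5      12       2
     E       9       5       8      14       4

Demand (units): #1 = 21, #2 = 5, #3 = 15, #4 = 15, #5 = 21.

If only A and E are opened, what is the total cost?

Total cost: 581

Each user region is assigned to its cheapest site among the open ones.
{A, E}: #1→A 8·21=168, #2→A 3·5=15, #3→A 3·15=45, #4→A 12·15=180, #5→E 4·21=84. Service 492; fixed 89; total 581.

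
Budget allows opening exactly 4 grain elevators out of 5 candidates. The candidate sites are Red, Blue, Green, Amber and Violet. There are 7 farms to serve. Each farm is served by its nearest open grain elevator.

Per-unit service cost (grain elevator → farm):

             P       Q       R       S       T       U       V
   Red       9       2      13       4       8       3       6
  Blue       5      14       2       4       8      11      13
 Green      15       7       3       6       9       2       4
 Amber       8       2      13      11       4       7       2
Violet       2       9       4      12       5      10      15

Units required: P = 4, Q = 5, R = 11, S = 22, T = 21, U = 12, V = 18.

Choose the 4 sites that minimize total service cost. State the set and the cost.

Choose Blue, Green, Amber and Violet; total service cost 272.

With exactly 4 open, each farm uses its cheapest among the chosen.
{Blue, Green, Amber, Violet}: P→Violet 2·4=8, Q→Amber 2·5=10, R→Blue 2·11=22, S→Blue 4·22=88, T→Amber 4·21=84, U→Green 2·12=24, V→Amber 2·18=36. Service cost 272.
{Red, Green, Amber, Violet}: service cost 283
{Red, Blue, Green, Amber}: service cost 284
Among all 5 size-4 choices, {Blue, Green, Amber, Violet} is lowest.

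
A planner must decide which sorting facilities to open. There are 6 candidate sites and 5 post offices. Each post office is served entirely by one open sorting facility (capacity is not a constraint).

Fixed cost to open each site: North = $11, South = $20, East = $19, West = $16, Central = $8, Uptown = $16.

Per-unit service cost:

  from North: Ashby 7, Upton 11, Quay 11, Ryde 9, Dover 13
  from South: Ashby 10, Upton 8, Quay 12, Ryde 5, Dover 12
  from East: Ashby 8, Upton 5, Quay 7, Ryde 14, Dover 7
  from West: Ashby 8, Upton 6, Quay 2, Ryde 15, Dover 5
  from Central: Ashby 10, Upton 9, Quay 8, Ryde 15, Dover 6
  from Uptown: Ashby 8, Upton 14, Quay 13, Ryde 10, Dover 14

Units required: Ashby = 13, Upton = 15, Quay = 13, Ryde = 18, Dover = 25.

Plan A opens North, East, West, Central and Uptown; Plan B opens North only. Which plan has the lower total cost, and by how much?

Plan A is cheaper by 348.

Plan A: {North, East, West, Central, Uptown}: Ashby→North 7·13=91, Upton→East 5·15=75, Quay→West 2·13=26, Ryde→North 9·18=162, Dover→West 5·25=125. Service 479; fixed 70; total 549.
Plan B: {North}: Ashby→North 7·13=91, Upton→North 11·15=165, Quay→North 11·13=143, Ryde→North 9·18=162, Dover→North 13·25=325. Service 886; fixed 11; total 897.
Difference: |549 − 897| = 348.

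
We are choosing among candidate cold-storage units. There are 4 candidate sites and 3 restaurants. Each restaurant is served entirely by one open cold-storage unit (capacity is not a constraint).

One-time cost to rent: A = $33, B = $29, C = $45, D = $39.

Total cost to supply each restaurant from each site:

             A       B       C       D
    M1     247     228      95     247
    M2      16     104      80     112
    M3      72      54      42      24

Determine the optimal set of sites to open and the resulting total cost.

Open A and C; minimum total cost 231.

For any fixed open set, each restaurant goes to its cheapest open site; total = fixed + service.
{A, C}: M1→C 95, M2→A 16, M3→C 42. Service 153; fixed 78; total 231.
{A, C, D}: M1→C 95, M2→A 16, M3→D 24. Service 135; fixed 117; total 252.
{A, B, C}: service 153 + fixed 107 = 260
{A, B, C, D}: M1→C 95, M2→A 16, M3→D 24. Service 135; fixed 146; total 281.
No other subset beats 231.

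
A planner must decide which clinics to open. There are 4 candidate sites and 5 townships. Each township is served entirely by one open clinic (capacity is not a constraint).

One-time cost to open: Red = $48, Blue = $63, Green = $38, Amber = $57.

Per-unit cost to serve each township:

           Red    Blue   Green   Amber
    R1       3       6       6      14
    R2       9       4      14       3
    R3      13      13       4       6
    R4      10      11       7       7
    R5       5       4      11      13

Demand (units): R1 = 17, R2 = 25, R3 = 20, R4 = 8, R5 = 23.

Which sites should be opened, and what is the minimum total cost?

For any fixed open set, each township goes to its cheapest open site; total = fixed + service.
{Red, Green, Amber}: R1→Red 3·17=51, R2→Amber 3·25=75, R3→Green 4·20=80, R4→Green 7·8=56, R5→Red 5·23=115. Service 377; fixed 143; total 520.
{Red, Amber}: service 417 + fixed 105 = 522
{Red, Blue, Green}: R1→Red 3·17=51, R2→Blue 4·25=100, R3→Green 4·20=80, R4→Green 7·8=56, R5→Blue 4·23=92. Service 379; fixed 149; total 528.
{Red, Blue, Green, Amber}: R1→Red 3·17=51, R2→Amber 3·25=75, R3→Green 4·20=80, R4→Green 7·8=56, R5→Blue 4·23=92. Service 354; fixed 206; total 560.
(All 15 nonempty subsets were checked; Red, Green and Amber is lowest.)

Open Red, Green and Amber; minimum total cost 520.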